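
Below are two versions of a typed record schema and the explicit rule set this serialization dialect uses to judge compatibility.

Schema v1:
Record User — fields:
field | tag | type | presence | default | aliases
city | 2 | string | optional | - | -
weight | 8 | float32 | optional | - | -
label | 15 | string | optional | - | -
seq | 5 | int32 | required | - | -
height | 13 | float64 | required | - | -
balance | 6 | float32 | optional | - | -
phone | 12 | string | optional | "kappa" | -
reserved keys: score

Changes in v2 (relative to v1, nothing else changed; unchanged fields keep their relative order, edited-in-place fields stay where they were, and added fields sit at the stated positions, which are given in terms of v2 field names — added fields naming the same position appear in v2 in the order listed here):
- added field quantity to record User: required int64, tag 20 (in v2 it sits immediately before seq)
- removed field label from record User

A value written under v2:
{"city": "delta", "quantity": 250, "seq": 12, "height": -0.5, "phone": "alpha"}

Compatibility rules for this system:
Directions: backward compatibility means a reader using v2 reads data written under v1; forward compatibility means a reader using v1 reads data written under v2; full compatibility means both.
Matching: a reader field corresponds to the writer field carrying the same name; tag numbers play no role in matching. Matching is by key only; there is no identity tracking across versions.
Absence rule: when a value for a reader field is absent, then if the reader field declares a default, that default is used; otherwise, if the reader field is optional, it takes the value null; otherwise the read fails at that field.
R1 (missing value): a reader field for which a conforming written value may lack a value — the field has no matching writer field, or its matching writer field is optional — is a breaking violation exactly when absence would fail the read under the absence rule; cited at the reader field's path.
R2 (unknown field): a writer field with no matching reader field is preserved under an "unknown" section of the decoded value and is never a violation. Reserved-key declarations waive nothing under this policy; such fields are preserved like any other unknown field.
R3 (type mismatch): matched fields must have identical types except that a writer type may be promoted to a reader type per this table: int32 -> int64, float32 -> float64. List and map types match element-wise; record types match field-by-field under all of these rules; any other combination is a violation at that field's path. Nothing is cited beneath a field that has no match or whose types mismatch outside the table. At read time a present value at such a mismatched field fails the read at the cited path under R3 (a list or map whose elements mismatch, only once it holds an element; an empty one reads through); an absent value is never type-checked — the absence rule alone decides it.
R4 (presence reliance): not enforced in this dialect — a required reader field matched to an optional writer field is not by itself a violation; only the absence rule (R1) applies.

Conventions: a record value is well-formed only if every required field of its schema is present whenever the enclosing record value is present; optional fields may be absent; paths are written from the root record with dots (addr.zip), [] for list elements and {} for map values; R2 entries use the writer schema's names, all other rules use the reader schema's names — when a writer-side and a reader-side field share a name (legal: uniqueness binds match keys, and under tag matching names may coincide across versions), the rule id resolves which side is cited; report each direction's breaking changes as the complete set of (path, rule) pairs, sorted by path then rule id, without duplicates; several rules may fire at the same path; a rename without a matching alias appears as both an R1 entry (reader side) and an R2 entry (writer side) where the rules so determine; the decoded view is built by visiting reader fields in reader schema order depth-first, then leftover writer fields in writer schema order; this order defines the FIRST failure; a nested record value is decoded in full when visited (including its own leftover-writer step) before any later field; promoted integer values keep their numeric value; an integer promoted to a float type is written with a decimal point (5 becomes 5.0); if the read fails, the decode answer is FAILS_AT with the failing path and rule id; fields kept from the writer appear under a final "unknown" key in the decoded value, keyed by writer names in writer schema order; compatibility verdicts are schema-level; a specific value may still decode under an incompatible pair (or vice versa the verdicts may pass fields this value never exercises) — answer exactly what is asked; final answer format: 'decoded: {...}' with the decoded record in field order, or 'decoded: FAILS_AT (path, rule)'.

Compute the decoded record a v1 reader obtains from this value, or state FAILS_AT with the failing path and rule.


each type pair in User: writer, then reader
decode walk for User under reader schema v1:
  city := "delta"
  weight := null (absent, optional -> null)
  label := null (absent, optional -> null)
  seq := 12
  height := -0.5
  balance := null (absent, optional -> null)
  phone := "alpha"
  writer quantity: kept under "unknown"
  => decoded: {"city": "delta", "weight": null, "label": null, "seq": 12, "height": -0.5, "balance": null, "phone": "alpha", "unknown": {"quantity": 250}}
the rest of the User diff is inert for this question:
  removed field label from record User -> fires no rule on User under this dialect and leaves the result unchanged

decoded: {"city": "delta", "weight": null, "label": null, "seq": 12, "height": -0.5, "balance": null, "phone": "alpha", "unknown": {"quantity": 250}}


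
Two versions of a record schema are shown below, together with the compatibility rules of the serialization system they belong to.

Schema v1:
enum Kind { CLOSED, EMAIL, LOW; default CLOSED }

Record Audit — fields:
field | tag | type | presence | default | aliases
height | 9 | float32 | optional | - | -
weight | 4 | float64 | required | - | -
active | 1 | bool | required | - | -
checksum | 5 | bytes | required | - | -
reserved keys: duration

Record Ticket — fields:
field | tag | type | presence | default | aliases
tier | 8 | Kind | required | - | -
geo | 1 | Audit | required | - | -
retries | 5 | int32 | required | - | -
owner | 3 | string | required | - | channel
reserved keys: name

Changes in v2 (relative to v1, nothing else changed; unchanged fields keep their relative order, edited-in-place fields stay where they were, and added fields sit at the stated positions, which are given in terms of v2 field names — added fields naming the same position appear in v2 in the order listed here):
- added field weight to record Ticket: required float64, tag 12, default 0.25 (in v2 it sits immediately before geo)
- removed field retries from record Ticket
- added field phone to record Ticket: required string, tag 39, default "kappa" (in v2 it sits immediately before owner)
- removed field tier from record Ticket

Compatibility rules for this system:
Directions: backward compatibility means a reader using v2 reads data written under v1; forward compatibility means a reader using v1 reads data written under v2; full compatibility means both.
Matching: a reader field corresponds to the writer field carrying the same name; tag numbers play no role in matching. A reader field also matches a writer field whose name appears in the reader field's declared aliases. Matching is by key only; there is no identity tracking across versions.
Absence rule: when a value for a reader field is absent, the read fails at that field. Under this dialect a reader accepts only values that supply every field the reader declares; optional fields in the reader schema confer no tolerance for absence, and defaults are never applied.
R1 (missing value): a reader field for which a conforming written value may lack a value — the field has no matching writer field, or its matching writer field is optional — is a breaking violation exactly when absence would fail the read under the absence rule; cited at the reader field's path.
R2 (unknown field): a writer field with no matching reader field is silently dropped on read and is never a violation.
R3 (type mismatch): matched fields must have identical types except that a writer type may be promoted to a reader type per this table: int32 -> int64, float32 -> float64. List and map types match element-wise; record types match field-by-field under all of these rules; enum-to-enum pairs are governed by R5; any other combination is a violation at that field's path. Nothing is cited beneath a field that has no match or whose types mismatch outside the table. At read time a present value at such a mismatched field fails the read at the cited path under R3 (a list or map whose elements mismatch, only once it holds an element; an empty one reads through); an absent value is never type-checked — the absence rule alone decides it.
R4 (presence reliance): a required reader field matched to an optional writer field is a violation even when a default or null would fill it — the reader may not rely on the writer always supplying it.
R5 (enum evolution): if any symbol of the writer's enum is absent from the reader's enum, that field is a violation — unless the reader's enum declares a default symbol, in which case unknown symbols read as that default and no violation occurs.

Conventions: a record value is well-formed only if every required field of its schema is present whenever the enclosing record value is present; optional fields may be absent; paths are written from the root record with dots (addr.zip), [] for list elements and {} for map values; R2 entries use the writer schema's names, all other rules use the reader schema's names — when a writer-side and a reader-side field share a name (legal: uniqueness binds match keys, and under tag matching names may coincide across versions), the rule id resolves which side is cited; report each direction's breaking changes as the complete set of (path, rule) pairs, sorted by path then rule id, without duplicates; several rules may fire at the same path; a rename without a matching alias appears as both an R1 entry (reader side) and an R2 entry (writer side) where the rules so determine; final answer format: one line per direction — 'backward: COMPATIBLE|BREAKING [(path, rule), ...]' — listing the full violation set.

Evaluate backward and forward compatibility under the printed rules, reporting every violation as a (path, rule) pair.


each type pair in Ticket: writer, then reader
checking backward for Ticket: reader v2 against writer v1:
  weight: no writer match
  geo <- geo (Audit -> Audit, writer required)
  phone: no writer match
  owner <- owner (string -> string, writer required)
  writer field tier has no reader counterpart
  writer field retries has no reader counterpart
  geo.height <- geo.height (float32 -> float32, writer optional)
  geo.weight <- geo.weight (float64 -> float64, writer required)
  geo.active <- geo.active (bool -> bool, writer required)
  geo.checksum <- geo.checksum (bytes -> bytes, writer required)
  breaking: (geo.height, R1)
  breaking: (phone, R1)
  breaking: (weight, R1)
  => 3 violation(s): backward is BREAKING for Ticket
checking forward for Ticket: reader v1 against writer v2:
  tier: no writer match
  geo <- geo (Audit -> Audit, writer required)
  retries: no writer match
  owner <- owner (string -> string, writer required)
  writer field weight has no reader counterpart
  writer field phone has no reader counterpart
  geo.height <- geo.height (float32 -> float32, writer optional)
  geo.weight <- geo.weight (float64 -> float64, writer required)
  geo.active <- geo.active (bool -> bool, writer required)
  geo.checksum <- geo.checksum (bytes -> bytes, writer required)
  breaking: (geo.height, R1)
  breaking: (retries, R1)
  breaking: (tier, R1)
  => 3 violation(s): forward is BREAKING for Ticket

backward: BREAKING [(geo.height, R1), (phone, R1), (weight, R1)]; forward: BREAKING [(geo.height, R1), (retries, R1), (tier, R1)]


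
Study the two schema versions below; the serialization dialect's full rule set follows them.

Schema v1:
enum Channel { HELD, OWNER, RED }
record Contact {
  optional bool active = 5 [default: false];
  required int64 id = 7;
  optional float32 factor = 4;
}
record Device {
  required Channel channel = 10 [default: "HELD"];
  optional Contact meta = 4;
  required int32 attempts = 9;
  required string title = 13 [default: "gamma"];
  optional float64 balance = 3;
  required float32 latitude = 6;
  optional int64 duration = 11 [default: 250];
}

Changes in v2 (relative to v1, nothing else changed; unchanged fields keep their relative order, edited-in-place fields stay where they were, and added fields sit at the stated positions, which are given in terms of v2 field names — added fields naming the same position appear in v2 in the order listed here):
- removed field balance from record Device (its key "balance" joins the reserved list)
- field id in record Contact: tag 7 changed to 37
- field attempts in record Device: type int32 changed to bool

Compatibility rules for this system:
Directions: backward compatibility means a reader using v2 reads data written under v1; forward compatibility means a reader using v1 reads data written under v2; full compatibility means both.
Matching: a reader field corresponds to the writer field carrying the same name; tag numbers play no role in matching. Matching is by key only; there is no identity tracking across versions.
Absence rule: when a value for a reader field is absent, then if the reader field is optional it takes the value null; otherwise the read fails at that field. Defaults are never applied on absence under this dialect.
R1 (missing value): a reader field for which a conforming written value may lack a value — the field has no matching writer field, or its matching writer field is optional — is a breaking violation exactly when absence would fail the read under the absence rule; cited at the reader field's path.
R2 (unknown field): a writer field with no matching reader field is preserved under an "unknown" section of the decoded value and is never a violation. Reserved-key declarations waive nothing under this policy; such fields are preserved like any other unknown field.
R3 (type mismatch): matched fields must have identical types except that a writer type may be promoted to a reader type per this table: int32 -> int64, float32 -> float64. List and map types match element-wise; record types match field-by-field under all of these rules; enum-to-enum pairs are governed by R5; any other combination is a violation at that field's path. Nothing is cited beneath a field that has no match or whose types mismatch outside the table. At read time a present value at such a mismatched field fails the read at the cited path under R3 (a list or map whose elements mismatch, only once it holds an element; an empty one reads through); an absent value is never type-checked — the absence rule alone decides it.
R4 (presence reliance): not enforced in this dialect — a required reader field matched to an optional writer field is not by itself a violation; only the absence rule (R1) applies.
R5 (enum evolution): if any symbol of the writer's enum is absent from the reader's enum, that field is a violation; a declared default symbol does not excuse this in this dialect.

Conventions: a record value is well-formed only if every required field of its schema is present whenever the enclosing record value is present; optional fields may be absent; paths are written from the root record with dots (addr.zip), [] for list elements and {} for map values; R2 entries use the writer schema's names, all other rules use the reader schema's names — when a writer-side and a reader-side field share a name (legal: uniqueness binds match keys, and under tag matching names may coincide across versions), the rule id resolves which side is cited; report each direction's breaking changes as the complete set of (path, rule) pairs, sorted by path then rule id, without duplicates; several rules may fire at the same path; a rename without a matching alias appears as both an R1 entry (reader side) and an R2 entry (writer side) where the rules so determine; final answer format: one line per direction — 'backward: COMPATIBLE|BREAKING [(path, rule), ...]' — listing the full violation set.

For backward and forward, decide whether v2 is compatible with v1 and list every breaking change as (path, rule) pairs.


backward: BREAKING [(attempts, R3)]; forward: BREAKING [(attempts, R3)]

arrows below run writer -> reader for Device
backward on Device — v2 reading data written by v1:
  channel <- channel (Channel -> Channel, writer required)
  meta <- meta (Contact -> Contact, writer optional)
  attempts <- attempts (int32 -> bool, writer required)
  title <- title (string -> string, writer required)
  latitude <- latitude (float32 -> float32, writer required)
  duration <- duration (int64 -> int64, writer optional)
  writer field balance has no reader counterpart
  meta.active <- meta.active (bool -> bool, writer optional)
  meta.id <- meta.id (int64 -> int64, writer required)
  meta.factor <- meta.factor (float32 -> float32, writer optional)
  rule R3 violated at attempts
  => 1 violation(s): backward is BREAKING for Device
forward on Device — v1 reading data written by v2:
  channel <- channel (Channel -> Channel, writer required)
  meta <- meta (Contact -> Contact, writer optional)
  attempts <- attempts (bool -> int32, writer required)
  title <- title (string -> string, writer required)
  balance: no writer match
  latitude <- latitude (float32 -> float32, writer required)
  duration <- duration (int64 -> int64, writer optional)
  meta.active <- meta.active (bool -> bool, writer optional)
  meta.id <- meta.id (int64 -> int64, writer required)
  meta.factor <- meta.factor (float32 -> float32, writer optional)
  rule R3 violated at attempts
  => 1 violation(s): forward is BREAKING for Device


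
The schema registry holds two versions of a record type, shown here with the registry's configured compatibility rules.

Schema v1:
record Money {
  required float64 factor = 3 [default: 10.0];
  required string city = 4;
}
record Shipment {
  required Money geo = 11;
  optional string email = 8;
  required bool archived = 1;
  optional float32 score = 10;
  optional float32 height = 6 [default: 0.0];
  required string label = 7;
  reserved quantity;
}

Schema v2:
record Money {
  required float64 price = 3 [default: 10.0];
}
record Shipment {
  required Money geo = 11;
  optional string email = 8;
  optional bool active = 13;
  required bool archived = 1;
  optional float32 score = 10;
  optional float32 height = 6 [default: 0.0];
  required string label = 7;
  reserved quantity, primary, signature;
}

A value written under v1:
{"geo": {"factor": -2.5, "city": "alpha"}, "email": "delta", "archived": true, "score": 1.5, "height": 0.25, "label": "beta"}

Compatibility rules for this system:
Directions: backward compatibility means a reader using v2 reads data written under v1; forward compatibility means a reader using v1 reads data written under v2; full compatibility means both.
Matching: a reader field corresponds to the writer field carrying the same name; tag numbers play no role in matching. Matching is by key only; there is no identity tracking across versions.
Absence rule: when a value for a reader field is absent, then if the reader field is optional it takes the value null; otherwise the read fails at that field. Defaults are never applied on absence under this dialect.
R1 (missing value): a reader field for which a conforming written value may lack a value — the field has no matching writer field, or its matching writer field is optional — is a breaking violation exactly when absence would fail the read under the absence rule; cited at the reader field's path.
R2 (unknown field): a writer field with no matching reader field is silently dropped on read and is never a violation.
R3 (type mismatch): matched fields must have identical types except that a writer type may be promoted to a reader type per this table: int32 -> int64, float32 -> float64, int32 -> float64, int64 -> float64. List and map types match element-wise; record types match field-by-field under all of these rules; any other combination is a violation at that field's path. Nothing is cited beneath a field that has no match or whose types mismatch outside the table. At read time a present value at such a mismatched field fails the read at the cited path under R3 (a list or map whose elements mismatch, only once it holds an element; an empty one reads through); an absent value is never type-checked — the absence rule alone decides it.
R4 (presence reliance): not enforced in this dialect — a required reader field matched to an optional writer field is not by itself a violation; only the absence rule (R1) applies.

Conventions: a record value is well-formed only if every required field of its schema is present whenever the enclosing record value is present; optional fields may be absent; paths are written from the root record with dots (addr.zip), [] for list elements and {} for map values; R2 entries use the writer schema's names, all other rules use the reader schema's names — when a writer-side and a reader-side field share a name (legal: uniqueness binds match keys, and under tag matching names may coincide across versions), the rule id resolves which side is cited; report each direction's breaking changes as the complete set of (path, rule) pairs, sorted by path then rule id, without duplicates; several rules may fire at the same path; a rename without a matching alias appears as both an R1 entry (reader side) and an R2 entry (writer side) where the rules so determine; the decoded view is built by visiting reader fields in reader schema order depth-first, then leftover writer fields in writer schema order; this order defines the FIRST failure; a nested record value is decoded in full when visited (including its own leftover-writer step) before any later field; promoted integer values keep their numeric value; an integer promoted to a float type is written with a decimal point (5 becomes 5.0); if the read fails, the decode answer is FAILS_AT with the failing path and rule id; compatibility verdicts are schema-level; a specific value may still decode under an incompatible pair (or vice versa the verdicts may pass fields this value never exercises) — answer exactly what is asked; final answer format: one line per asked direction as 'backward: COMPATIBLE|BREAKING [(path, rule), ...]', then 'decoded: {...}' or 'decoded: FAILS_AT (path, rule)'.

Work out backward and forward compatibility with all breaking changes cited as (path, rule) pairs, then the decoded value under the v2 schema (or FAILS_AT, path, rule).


backward: BREAKING [(geo.price, R1)]; forward: BREAKING [(geo.city, R1), (geo.factor, R1)]; decoded: FAILS_AT (geo.price, R1)

each type pair in Shipment: writer, then reader
backward for Shipment (reader v2, writer v1):
  Money -> Money, writer required: geo aligns to geo
  string -> string, writer optional: email aligns to email
  no writer field matches reader active
  bool -> bool, writer required: archived aligns to archived
  float32 -> float32, writer optional: score aligns to score
  float32 -> float32, writer optional: height aligns to height
  string -> string, writer required: label aligns to label
  no writer field matches reader geo.price
  leftover writer field: geo.factor
  leftover writer field: geo.city
  rule R1 violated at geo.price
  => 1 violation(s): backward is BREAKING for Shipment
forward for Shipment (reader v1, writer v2):
  Money -> Money, writer required: geo aligns to geo
  string -> string, writer optional: email aligns to email
  bool -> bool, writer required: archived aligns to archived
  float32 -> float32, writer optional: score aligns to score
  float32 -> float32, writer optional: height aligns to height
  string -> string, writer required: label aligns to label
  leftover writer field: active
  no writer field matches reader geo.factor
  no writer field matches reader geo.city
  leftover writer field: geo.price
  rule R1 violated at geo.city
  rule R1 violated at geo.factor
  => 2 violation(s): forward is BREAKING for Shipment
migrating the Shipment value to v2:
  read fails at geo.price under R1 (no fill)
  => FAILS_AT (geo.price, R1)


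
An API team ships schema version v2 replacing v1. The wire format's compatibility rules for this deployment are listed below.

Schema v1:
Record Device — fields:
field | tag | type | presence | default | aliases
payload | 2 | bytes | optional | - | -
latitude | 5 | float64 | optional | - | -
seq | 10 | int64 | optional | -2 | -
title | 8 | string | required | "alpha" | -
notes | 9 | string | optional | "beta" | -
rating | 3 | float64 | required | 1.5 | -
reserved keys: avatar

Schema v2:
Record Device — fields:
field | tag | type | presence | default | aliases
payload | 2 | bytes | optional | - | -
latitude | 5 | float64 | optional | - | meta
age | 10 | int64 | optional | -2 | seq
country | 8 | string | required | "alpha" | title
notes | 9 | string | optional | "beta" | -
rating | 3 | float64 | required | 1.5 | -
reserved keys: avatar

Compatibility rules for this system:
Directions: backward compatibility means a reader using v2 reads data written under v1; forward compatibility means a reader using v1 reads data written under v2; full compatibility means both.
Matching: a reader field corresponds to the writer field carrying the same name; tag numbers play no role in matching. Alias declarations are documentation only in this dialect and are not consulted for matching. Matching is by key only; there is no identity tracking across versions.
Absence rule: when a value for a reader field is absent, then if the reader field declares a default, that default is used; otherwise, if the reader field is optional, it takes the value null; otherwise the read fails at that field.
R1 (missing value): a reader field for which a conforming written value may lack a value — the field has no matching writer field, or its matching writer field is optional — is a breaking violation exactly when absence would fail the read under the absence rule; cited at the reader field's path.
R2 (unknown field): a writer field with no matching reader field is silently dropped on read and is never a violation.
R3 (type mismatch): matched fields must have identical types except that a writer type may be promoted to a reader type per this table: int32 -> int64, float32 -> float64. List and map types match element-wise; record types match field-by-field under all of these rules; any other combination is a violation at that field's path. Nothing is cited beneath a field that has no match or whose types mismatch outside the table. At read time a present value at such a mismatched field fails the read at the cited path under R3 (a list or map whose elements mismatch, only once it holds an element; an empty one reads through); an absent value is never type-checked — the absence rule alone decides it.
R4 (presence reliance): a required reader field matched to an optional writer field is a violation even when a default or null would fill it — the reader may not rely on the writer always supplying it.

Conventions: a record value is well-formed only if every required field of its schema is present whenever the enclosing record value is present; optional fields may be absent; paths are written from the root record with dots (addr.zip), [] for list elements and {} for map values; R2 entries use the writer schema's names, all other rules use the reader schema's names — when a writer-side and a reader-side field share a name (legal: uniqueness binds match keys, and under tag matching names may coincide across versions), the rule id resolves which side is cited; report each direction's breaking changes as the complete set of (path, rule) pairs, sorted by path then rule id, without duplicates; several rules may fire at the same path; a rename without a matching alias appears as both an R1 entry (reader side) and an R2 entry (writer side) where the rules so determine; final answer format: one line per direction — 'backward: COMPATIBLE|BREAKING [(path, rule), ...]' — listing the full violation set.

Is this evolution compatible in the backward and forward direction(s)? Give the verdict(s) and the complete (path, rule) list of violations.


arrows below run writer -> reader for Device
backward analysis of Device with v2 as reader and v1 as writer:
  bytes -> bytes, writer optional: payload aligns to payload
  float64 -> float64, writer optional: latitude aligns to latitude
  age has no writer counterpart
  country has no writer counterpart
  string -> string, writer optional: notes aligns to notes
  float64 -> float64, writer required: rating aligns to rating
  writer seq: unknown to reader
  writer title: unknown to reader
  => backward verdict for Device: COMPATIBLE, no violations
forward analysis of Device with v1 as reader and v2 as writer:
  bytes -> bytes, writer optional: payload aligns to payload
  float64 -> float64, writer optional: latitude aligns to latitude
  seq has no writer counterpart
  title has no writer counterpart
  string -> string, writer optional: notes aligns to notes
  float64 -> float64, writer required: rating aligns to rating
  writer age: unknown to reader
  writer country: unknown to reader
  => forward verdict for Device: COMPATIBLE, no violations

backward: COMPATIBLE []; forward: COMPATIBLE []


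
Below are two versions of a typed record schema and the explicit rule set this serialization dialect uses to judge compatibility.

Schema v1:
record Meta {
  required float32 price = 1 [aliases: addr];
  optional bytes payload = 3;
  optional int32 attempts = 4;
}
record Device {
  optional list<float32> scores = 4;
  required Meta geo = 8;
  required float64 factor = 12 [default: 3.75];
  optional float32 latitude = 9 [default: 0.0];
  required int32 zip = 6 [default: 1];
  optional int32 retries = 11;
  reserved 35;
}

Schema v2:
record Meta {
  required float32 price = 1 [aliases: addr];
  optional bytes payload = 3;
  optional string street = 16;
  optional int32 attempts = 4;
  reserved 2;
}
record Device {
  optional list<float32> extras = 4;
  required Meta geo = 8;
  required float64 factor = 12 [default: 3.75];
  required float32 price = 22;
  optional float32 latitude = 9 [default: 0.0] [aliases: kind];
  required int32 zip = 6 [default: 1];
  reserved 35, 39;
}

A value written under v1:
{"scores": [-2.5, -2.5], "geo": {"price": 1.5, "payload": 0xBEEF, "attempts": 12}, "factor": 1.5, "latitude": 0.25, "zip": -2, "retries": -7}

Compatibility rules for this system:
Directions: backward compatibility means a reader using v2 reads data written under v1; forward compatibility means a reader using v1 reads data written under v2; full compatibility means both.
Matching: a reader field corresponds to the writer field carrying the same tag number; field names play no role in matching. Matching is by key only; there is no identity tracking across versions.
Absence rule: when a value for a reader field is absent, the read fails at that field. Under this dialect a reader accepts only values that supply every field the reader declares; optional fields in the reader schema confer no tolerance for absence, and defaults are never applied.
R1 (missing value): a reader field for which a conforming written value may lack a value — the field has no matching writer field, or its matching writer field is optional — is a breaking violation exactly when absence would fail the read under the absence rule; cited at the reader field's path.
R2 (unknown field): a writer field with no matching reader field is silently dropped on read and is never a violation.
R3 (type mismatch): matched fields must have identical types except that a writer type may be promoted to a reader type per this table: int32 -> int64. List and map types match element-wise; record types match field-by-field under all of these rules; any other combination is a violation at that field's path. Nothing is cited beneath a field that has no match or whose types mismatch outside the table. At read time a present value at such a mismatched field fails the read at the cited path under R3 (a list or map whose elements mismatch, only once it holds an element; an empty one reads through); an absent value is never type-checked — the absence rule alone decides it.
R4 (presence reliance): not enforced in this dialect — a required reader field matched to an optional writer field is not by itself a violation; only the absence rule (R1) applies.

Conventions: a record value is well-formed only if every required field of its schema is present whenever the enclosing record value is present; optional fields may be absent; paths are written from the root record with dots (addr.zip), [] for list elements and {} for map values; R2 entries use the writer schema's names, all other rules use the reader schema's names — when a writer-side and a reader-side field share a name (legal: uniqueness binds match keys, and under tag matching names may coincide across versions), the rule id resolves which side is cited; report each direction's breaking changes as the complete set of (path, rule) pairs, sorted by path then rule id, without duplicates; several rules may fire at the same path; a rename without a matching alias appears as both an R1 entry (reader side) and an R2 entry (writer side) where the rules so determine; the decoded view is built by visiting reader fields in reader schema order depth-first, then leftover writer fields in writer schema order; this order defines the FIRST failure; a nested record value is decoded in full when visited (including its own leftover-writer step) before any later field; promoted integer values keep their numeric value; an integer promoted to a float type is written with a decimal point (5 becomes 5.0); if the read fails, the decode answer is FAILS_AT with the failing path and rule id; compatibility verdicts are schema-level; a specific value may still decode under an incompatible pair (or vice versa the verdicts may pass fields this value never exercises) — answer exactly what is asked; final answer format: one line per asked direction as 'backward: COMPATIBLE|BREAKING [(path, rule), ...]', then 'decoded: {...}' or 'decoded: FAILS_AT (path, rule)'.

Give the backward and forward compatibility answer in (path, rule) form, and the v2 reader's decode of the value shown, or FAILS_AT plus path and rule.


arrows below run writer -> reader for Device
backward pass over Device, reader schema v2, writer schema v1:
  writer optional, list<float32> -> list<float32>: reader extras maps from writer scores
  writer required, Meta -> Meta: reader geo maps from writer geo
  writer required, float64 -> float64: reader factor maps from writer factor
  price: no writer match
  writer optional, float32 -> float32: reader latitude maps from writer latitude
  writer required, int32 -> int32: reader zip maps from writer zip
  writer field retries has no reader counterpart
  writer required, float32 -> float32: reader geo.price maps from writer geo.price
  writer optional, bytes -> bytes: reader geo.payload maps from writer geo.payload
  geo.street: no writer match
  writer optional, int32 -> int32: reader geo.attempts maps from writer geo.attempts
  rule R1 violated at extras
  rule R1 violated at geo.attempts
  rule R1 violated at geo.payload
  rule R1 violated at geo.street
  rule R1 violated at latitude
  rule R1 violated at price
  => 6 violation(s): backward is BREAKING for Device
forward pass over Device, reader schema v1, writer schema v2:
  writer optional, list<float32> -> list<float32>: reader scores maps from writer extras
  writer required, Meta -> Meta: reader geo maps from writer geo
  writer required, float64 -> float64: reader factor maps from writer factor
  writer optional, float32 -> float32: reader latitude maps from writer latitude
  writer required, int32 -> int32: reader zip maps from writer zip
  retries: no writer match
  writer field price has no reader counterpart
  writer required, float32 -> float32: reader geo.price maps from writer geo.price
  writer optional, bytes -> bytes: reader geo.payload maps from writer geo.payload
  writer optional, int32 -> int32: reader geo.attempts maps from writer geo.attempts
  writer field geo.street has no reader counterpart
  rule R1 violated at geo.attempts
  rule R1 violated at geo.payload
  rule R1 violated at latitude
  rule R1 violated at retries
  rule R1 violated at scores
  => 5 violation(s): forward is BREAKING for Device
decode walk for Device under reader schema v2:
  extras := [-2.5, -2.5] (from writer scores)
  geo.price := 1.5
  geo.payload := 0xBEEF
  read fails at geo.street under R1 (no fill)
  => FAILS_AT (geo.street, R1)

backward: BREAKING [(extras, R1), (geo.attempts, R1), (geo.payload, R1), (geo.street, R1), (latitude, R1), (price, R1)]; forward: BREAKING [(geo.attempts, R1), (geo.payload, R1), (latitude, R1), (retries, R1), (scores, R1)]; decoded: FAILS_AT (geo.street, R1)


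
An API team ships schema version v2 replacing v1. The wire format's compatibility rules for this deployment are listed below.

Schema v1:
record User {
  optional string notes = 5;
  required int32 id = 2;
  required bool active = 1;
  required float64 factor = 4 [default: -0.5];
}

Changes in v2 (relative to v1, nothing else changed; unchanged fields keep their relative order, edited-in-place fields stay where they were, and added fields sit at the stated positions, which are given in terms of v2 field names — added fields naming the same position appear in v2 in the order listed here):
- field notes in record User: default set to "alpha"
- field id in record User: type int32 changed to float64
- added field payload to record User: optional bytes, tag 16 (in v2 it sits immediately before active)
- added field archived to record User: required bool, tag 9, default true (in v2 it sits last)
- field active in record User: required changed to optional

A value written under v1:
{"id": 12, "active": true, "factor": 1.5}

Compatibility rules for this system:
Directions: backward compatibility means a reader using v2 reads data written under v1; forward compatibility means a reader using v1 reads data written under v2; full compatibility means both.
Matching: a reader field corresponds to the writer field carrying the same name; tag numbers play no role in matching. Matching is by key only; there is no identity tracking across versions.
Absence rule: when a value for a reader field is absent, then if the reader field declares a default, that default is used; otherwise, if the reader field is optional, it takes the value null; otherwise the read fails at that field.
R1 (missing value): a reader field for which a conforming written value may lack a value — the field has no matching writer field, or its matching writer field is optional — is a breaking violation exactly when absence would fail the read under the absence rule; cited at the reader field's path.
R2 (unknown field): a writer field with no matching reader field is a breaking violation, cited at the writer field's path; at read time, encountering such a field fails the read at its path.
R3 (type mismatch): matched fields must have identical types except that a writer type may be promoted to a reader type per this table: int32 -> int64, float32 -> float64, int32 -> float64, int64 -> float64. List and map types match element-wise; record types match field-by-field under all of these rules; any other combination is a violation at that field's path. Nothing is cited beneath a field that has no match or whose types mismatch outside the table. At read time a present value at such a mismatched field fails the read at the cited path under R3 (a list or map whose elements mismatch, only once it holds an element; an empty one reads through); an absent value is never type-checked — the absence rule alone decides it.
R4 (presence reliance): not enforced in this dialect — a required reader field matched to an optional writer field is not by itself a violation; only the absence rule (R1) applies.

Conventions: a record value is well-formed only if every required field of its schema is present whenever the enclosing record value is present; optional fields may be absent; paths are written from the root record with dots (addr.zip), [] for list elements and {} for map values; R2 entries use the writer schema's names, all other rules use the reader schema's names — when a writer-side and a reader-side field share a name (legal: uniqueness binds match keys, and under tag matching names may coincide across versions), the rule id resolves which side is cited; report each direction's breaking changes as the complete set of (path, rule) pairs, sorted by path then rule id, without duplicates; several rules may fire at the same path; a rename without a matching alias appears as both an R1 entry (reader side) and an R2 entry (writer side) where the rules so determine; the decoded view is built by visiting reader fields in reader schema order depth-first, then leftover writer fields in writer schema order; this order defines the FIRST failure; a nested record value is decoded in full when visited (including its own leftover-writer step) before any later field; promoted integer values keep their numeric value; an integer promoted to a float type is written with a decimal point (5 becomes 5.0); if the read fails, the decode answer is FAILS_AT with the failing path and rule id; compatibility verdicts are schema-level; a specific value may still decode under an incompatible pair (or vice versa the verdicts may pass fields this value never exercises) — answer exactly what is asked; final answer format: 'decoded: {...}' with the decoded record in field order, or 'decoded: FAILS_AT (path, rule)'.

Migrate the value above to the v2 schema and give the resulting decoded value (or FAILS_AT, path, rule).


decoded: {"notes": "alpha", "id": 12.0, "payload": null, "active": true, "factor": 1.5, "archived": true}

the writer's type comes first in each User pair
migrating the User value to v2:
  notes := "alpha" (absent -> default)
  id := 12.0 (int32 -> float64)
  payload := null (absent, optional -> null)
  active := true
  factor := 1.5
  archived := true (absent -> default)
  => decoded: {"notes": "alpha", "id": 12.0, "payload": null, "active": true, "factor": 1.5, "archived": true}
checking off the User differences that do not matter here:
  field id in record User: type int32 changed to float64 -> affects the rule determinations only; this particular User value decodes identically
  field active in record User: required changed to optional -> affects the rule determinations only; this particular User value decodes identically
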